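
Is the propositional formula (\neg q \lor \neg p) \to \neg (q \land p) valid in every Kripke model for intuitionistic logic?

This is a constructively valid De Morgan direction (disjunction of negations to negated conjunction), which is intuitionistically derivable.
If \neg q holds at a world then no accessible world forces q, hence none forces q \land p; likewise for \neg p.

Yes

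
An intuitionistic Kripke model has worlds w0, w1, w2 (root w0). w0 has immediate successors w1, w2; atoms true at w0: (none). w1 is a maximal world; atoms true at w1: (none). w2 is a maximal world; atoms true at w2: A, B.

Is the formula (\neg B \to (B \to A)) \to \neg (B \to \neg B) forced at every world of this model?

No

Not every world: w0 \nVdash (\neg B \to (B \to A)) \to \neg (B \to \neg B).
w0 \nVdash (\neg B \to (B \to A)) \to \neg (B \to \neg B): already at w0 itself, w0 \Vdash \neg B \to (B \to A) but w0 \nVdash \neg (B \to \neg B).
w0 \nVdash \neg (B \to \neg B) since w1 is accessible from w0 and w1 \Vdash B \to \neg B.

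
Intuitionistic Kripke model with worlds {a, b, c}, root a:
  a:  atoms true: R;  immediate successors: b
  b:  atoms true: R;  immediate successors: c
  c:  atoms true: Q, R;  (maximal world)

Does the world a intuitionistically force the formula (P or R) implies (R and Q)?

No

a does not force (P or R) implies (R and Q): already at a itself, a forces P or R but a does not force R and Q.
a does not force R and Q since a fails Q.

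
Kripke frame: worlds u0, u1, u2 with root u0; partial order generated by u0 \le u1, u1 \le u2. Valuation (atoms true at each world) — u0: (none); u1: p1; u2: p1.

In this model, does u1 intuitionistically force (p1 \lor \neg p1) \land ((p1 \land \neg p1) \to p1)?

Yes

u1 \Vdash (p1 \lor \neg p1) \land ((p1 \land \neg p1) \to p1) since u1 forces both conjuncts.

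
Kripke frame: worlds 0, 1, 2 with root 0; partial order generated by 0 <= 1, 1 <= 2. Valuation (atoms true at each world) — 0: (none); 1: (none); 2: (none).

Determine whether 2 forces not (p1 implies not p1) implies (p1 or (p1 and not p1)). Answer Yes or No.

Yes

2 forces not (p1 implies not p1) implies (p1 or (p1 and not p1)) vacuously: no world accessible from 2 forces the antecedent not (p1 implies not p1).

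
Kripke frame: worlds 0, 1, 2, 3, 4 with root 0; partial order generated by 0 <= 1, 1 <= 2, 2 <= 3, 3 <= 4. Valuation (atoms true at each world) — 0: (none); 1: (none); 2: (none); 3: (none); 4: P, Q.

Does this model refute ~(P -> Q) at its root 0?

0 ||-/- ~(P -> Q) since 0 is accessible from 0 and 0 ||- P -> Q.
0 ||- P -> Q: every world accessible from 0 that forces P (namely 4) also forces Q.
So the root 0 does not force ~(P -> Q); the model is a countermodel.

Yes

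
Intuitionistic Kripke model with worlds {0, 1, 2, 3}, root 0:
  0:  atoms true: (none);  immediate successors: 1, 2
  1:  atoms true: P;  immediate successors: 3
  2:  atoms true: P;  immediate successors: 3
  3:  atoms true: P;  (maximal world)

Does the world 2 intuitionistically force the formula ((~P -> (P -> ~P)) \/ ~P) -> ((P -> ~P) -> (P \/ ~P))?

Yes

2 ||- ((~P -> (P -> ~P)) \/ ~P) -> ((P -> ~P) -> (P \/ ~P)): every world accessible from 2 that forces (~P -> (P -> ~P)) \/ ~P (namely 2, 3) also forces (P -> ~P) -> (P \/ ~P).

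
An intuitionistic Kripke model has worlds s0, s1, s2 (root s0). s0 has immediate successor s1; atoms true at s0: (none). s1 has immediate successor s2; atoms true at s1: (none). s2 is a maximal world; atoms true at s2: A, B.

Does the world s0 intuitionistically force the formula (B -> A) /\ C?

No

s0 ||-/- (B -> A) /\ C since s0 fails C.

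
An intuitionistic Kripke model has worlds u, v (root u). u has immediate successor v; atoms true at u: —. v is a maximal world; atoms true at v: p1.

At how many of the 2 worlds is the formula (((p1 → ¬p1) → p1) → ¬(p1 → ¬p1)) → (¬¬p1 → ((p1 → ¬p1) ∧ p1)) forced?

0

u: does not force it — u ⊮ (((p1 → ¬p1) → p1) → ¬(p1 → ¬p1)) → (¬¬p1 → ((p1 → ¬p1) ∧ p1)): already at u itself, u ⊩ ((p1 → ¬p1) → p1) → ¬(p1 → ¬p1) but u ⊮ ¬¬p1 → ((p1 → ¬p1) ∧ p1).
v: does not force it.
Worlds forcing the formula: { }.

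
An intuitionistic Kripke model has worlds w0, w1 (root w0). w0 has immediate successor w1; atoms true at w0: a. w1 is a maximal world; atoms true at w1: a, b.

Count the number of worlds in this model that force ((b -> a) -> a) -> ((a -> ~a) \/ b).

w0: does not force it — w0 ||-/- ((b -> a) -> a) -> ((a -> ~a) \/ b): already at w0 itself, w0 ||- (b -> a) -> a but w0 ||-/- (a -> ~a) \/ b.
w1: forces it.
Worlds forcing the formula: {w1}.

1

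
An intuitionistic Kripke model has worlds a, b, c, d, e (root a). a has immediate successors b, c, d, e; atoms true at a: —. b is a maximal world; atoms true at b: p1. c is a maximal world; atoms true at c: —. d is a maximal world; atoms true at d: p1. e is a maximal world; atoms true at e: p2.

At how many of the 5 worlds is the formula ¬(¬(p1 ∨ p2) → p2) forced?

1

a: does not force it — a ⊮ ¬(¬(p1 ∨ p2) → p2) since b is accessible from a and b ⊩ ¬(p1 ∨ p2) → p2.
b: does not force it — b ⊮ ¬(¬(p1 ∨ p2) → p2) since b is accessible from b and b ⊩ ¬(p1 ∨ p2) → p2.
c: forces it.
d: does not force it — d ⊮ ¬(¬(p1 ∨ p2) → p2) since d is accessible from d and d ⊩ ¬(p1 ∨ p2) → p2.
e: does not force it.
Worlds forcing the formula: {c}.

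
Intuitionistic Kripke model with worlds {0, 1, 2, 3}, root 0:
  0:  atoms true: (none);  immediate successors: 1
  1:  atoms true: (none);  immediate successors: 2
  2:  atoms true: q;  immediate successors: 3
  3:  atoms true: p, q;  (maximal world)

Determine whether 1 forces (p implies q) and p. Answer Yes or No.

No

1 does not force (p implies q) and p since 1 fails p.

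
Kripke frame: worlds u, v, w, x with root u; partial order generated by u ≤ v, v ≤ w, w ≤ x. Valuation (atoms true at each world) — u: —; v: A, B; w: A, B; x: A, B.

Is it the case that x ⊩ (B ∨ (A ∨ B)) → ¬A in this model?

No

x ⊮ (B ∨ (A ∨ B)) → ¬A: already at x itself, x ⊩ B ∨ (A ∨ B) but x ⊮ ¬A.
x ⊮ ¬A since x is accessible from x and x ⊩ A.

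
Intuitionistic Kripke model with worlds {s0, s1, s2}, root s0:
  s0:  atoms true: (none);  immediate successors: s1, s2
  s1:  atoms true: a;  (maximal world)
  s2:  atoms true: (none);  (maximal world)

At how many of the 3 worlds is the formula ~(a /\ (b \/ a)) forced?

s0: does not force it — s0 ||-/- ~(a /\ (b \/ a)) since s1 is accessible from s0 and s1 ||- a /\ (b \/ a).
s1: does not force it.
s2: forces it.
Worlds forcing the formula: {s2}.

1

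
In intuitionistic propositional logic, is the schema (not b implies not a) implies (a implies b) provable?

This is the converse of contraposition, which is not intuitionistically valid.
A Kripke countermodel: worlds w0, w1; order generated by w0 <= w1; atoms true at each world — w0:{a}; w1:{a,b}.
w0 does not force (not b implies not a) implies (a implies b): already at w0 itself, w0 forces not b implies not a but w0 does not force a implies b.
w0 does not force a implies b: already at w0 itself, w0 forces a but w0 does not force b.
w0 lacks atom b, so w0 does not force b.
So the root w0 does not force the formula.

No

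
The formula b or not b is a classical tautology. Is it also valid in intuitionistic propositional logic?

This is the law of excluded middle, which is not intuitionistically valid.
A Kripke countermodel: worlds u0, u1; order generated by u0 <= u1; atoms true at each world — u0:{}; u1:{b}.
u0 does not force b or not b: neither disjunct is forced at u0.
u0 lacks atom b, so u0 does not force b.
So the root u0 does not force the formula.

No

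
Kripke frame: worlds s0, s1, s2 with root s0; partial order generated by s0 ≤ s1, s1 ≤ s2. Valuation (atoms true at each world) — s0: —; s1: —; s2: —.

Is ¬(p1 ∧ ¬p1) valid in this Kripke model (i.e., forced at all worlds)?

s0 ⊩ ¬(p1 ∧ ¬p1): no world accessible from s0 forces p1 ∧ ¬p1.
Since the root s0 forces ¬(p1 ∧ ¬p1) and forcing is persistent (monotone upward), every world forces it.

Yes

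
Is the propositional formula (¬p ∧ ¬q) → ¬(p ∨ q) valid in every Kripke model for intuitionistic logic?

Yes

This is a constructively valid De Morgan direction (conjunction of negations to negated disjunction), which is intuitionistically derivable.
If both ¬p and ¬q hold at a world, no accessible world forces p or forces q, so none forces p ∨ q.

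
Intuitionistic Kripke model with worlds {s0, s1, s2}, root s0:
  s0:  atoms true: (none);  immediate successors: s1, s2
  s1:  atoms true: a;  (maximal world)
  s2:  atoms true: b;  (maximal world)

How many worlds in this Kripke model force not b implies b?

1

s0: does not force it — s0 does not force not b implies b: at the accessible world s1, s1 forces not b but s1 does not force b.
s1: does not force it — s1 does not force not b implies b: already at s1 itself, s1 forces not b but s1 does not force b.
s2: forces it.
Worlds forcing the formula: {s2}.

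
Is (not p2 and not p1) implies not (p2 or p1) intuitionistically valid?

This is a constructively valid De Morgan direction (conjunction of negations to negated disjunction), which is intuitionistically derivable.
If both not p2 and not p1 hold at a world, no accessible world forces p2 or forces p1, so none forces p2 or p1.

Yes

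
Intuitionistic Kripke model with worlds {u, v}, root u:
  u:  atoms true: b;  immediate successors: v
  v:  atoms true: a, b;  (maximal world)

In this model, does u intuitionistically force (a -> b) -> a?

u ||-/- (a -> b) -> a: already at u itself, u ||- a -> b but u ||-/- a.
u lacks atom a, so u ||-/- a.

No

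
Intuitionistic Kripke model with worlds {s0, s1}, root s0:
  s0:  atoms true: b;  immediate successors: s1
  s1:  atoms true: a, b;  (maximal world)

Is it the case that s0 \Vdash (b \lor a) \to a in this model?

s0 \nVdash (b \lor a) \to a: already at s0 itself, s0 \Vdash b \lor a but s0 \nVdash a.
s0 lacks atom a, so s0 \nVdash a.

No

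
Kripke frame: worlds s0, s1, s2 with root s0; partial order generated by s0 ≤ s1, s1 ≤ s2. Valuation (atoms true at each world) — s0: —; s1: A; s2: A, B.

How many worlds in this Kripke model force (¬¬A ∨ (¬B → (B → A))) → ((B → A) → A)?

2

s0: does not force it — s0 ⊮ (¬¬A ∨ (¬B → (B → A))) → ((B → A) → A): already at s0 itself, s0 ⊩ ¬¬A ∨ (¬B → (B → A)) but s0 ⊮ (B → A) → A.
s1: forces it.
s2: forces it.
Worlds forcing the formula: {s1, s2}.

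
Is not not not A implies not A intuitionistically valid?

This is triple-negation reduction, which is intuitionistically derivable.
Assume not not not A and suppose A. Then not not A (double-negation introduction), contradicting not not not A. So not A.

Yes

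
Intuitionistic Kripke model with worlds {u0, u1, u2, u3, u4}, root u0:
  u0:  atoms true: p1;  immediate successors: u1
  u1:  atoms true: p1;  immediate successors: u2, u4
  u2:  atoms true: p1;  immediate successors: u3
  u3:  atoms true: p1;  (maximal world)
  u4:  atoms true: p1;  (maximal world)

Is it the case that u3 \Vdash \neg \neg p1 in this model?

Yes

u3 \Vdash \neg \neg p1: no world accessible from u3 forces \neg p1.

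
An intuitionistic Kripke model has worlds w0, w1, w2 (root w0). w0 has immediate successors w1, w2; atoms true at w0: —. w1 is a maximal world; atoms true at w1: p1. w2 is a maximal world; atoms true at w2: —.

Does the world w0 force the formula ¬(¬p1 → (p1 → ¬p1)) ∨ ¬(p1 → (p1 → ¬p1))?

No

w0 ⊮ ¬(¬p1 → (p1 → ¬p1)) ∨ ¬(p1 → (p1 → ¬p1)): neither disjunct is forced at w0.
w0 ⊮ ¬(¬p1 → (p1 → ¬p1)) since w0 is accessible from w0 and w0 ⊩ ¬p1 → (p1 → ¬p1).
w0 ⊩ ¬p1 → (p1 → ¬p1): every world accessible from w0 that forces ¬p1 (namely w2) also forces p1 → ¬p1.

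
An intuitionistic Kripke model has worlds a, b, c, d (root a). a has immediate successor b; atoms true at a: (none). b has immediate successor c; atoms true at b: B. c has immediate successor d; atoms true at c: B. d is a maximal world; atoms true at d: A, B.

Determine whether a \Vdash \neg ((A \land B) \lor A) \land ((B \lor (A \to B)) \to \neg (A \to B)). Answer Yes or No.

No

a \nVdash \neg ((A \land B) \lor A) \land ((B \lor (A \to B)) \to \neg (A \to B)) since a fails \neg ((A \land B) \lor A).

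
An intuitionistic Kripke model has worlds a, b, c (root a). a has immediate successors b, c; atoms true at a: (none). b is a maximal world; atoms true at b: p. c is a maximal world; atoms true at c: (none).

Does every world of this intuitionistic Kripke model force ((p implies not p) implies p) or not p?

No

Not every world: a does not force ((p implies not p) implies p) or not p.
a does not force ((p implies not p) implies p) or not p: neither disjunct is forced at a.
a does not force (p implies not p) implies p: at the accessible world c, c forces p implies not p but c does not force p.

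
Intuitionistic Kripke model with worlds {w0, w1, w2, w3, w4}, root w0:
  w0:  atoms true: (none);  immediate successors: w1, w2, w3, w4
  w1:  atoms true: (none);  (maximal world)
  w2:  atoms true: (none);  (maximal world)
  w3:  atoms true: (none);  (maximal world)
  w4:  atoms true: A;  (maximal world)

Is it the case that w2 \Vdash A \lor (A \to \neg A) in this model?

Yes

w2 \Vdash A \lor (A \to \neg A) via the disjunct A \to \neg A.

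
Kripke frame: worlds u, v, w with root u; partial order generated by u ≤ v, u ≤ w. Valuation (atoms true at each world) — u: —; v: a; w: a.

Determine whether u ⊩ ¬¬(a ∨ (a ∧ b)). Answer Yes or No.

Yes

u ⊩ ¬¬(a ∨ (a ∧ b)): no world accessible from u forces ¬(a ∨ (a ∧ b)).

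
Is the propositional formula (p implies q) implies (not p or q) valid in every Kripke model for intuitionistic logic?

No

This is the material-implication-as-disjunction principle, which is not intuitionistically valid.
A Kripke countermodel: worlds u0, u1; order generated by u0 <= u1; atoms true at each world — u0:{}; u1:{p,q}.
u0 does not force (p implies q) implies (not p or q): already at u0 itself, u0 forces p implies q but u0 does not force not p or q.
u0 does not force not p or q: neither disjunct is forced at u0.
u0 does not force not p since u1 is accessible from u0 and u1 forces p.
So the root u0 does not force the formula.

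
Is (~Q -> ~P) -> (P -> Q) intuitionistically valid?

No

This is the converse of contraposition, which is not intuitionistically valid.
A Kripke countermodel: worlds s0, s1; order generated by s0 <= s1; atoms true at each world — s0:{P}; s1:{P,Q}.
s0 ||-/- (~Q -> ~P) -> (P -> Q): already at s0 itself, s0 ||- ~Q -> ~P but s0 ||-/- P -> Q.
s0 ||-/- P -> Q: already at s0 itself, s0 ||- P but s0 ||-/- Q.
s0 lacks atom Q, so s0 ||-/- Q.
So the root s0 does not force the formula.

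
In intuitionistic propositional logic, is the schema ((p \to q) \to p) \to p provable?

No

This is Peirce's law, which is not intuitionistically valid.
A Kripke countermodel: worlds 0, 1; order generated by 0 \le 1; atoms true at each world — 0:{}; 1:{p}.
0 \nVdash ((p \to q) \to p) \to p: already at 0 itself, 0 \Vdash (p \to q) \to p but 0 \nVdash p.
0 lacks atom p, so 0 \nVdash p.
So the root 0 does not force the formula.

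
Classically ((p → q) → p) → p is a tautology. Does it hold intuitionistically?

This is Peirce's law, which is not intuitionistically valid.
A Kripke countermodel: worlds u0, u1; order generated by u0 ≤ u1; atoms true at each world — u0:{}; u1:{p}.
u0 ⊮ ((p → q) → p) → p: already at u0 itself, u0 ⊩ (p → q) → p but u0 ⊮ p.
u0 lacks atom p, so u0 ⊮ p.
So the root u0 does not force the formula.

No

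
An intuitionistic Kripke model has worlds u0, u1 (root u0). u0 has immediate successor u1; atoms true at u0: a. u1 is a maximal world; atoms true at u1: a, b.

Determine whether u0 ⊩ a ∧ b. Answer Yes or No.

u0 ⊮ a ∧ b since u0 fails b.

No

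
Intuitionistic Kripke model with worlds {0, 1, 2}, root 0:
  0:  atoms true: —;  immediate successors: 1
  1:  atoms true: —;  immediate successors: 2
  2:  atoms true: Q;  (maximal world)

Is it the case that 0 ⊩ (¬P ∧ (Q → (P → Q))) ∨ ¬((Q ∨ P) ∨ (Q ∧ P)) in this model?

Yes

0 ⊩ (¬P ∧ (Q → (P → Q))) ∨ ¬((Q ∨ P) ∨ (Q ∧ P)) via the disjunct ¬P ∧ (Q → (P → Q)).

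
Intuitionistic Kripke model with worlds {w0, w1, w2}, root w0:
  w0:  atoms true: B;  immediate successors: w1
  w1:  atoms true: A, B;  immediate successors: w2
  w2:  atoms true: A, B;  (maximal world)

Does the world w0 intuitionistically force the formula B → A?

w0 ⊮ B → A: already at w0 itself, w0 ⊩ B but w0 ⊮ A.
w0 lacks atom A, so w0 ⊮ A.

No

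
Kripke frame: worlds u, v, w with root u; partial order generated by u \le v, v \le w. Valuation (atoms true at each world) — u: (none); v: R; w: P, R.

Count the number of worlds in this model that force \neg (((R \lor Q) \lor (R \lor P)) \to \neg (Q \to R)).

3

u: forces it.
v: forces it.
w: forces it.
Worlds forcing the formula: {u, v, w}.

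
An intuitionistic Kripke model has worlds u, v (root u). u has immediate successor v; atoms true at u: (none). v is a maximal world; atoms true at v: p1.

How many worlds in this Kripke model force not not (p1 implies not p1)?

0

u: does not force it — u does not force not not (p1 implies not p1) since u is accessible from u and u forces not (p1 implies not p1).
v: does not force it — v does not force not not (p1 implies not p1) since v is accessible from v and v forces not (p1 implies not p1).
Worlds forcing the formula: { }.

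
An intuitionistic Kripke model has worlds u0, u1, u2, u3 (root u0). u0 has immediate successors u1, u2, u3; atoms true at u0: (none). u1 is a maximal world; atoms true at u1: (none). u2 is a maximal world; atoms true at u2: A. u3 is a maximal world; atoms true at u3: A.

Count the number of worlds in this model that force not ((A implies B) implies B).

1

u0: does not force it — u0 does not force not ((A implies B) implies B) since u2 is accessible from u0 and u2 forces (A implies B) implies B.
u1: forces it.
u2: does not force it.
u3: does not force it.
Worlds forcing the formula: {u1}.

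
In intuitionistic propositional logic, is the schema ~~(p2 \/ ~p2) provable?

Yes

This is the double negation of excluded middle, which is intuitionistically derivable.
Assuming ~(p2 \/ ~p2): from p2 we'd get p2 \/ ~p2, so ~p2; but then p2 \/ ~p2 again — contradiction. Hence ~~(p2 \/ ~p2).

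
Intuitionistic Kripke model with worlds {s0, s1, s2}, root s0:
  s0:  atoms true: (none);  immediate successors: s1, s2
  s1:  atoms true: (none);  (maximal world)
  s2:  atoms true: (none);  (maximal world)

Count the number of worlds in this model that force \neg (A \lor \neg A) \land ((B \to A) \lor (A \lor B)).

0

s0: does not force it — s0 \nVdash \neg (A \lor \neg A) \land ((B \to A) \lor (A \lor B)) since s0 fails \neg (A \lor \neg A).
s1: does not force it — s1 \nVdash \neg (A \lor \neg A) \land ((B \to A) \lor (A \lor B)) since s1 fails \neg (A \lor \neg A).
s2: does not force it.
Worlds forcing the formula: { }.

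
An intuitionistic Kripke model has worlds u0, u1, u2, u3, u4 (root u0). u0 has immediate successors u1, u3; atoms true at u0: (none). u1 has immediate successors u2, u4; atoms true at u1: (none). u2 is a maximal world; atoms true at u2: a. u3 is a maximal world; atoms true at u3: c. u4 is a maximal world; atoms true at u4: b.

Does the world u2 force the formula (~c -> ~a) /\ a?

No

u2 ||-/- (~c -> ~a) /\ a since u2 fails ~c -> ~a.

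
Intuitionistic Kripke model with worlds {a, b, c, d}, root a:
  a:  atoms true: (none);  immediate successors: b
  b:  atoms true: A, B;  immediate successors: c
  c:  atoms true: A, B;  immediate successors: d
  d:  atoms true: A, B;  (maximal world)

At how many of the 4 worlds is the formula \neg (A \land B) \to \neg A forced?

a: forces it.
b: forces it.
c: forces it.
d: forces it.
Worlds forcing the formula: {a, b, c, d}.

4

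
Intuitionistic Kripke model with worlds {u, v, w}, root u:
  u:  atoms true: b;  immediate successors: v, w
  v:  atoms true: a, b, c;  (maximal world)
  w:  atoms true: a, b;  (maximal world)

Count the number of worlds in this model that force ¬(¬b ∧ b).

u: forces it.
v: forces it.
w: forces it.
Worlds forcing the formula: {u, v, w}.

3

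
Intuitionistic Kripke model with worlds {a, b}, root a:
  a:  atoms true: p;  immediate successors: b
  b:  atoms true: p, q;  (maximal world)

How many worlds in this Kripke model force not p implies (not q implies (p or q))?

a: forces it.
b: forces it.
Worlds forcing the formula: {a, b}.

2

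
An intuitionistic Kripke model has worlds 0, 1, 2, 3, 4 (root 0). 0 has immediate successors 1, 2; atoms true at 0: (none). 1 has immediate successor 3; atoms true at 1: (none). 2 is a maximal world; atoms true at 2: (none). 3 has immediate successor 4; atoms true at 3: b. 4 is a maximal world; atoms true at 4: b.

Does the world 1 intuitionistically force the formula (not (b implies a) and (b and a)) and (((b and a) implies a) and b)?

1 does not force (not (b implies a) and (b and a)) and (((b and a) implies a) and b) since 1 fails not (b implies a) and (b and a).

No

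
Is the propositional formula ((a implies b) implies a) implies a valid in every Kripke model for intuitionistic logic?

This is Peirce's law, which is not intuitionistically valid.
A Kripke countermodel: worlds s0, s1; order generated by s0 <= s1; atoms true at each world — s0:{}; s1:{a}.
s0 does not force ((a implies b) implies a) implies a: already at s0 itself, s0 forces (a implies b) implies a but s0 does not force a.
s0 lacks atom a, so s0 does not force a.
So the root s0 does not force the formula.

No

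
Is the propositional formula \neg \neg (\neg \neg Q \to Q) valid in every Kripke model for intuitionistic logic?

This is the double negation of double-negation elimination, which is intuitionistically derivable.
By Glivenko's theorem the double negation of any classical propositional tautology is intuitionistically provable; \neg \neg Q \to Q is classically a tautology.

Yes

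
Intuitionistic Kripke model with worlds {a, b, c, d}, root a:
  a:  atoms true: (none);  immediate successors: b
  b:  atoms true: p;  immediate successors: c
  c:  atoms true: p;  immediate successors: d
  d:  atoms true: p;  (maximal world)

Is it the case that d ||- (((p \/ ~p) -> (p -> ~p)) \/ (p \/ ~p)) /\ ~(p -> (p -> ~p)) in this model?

d ||- (((p \/ ~p) -> (p -> ~p)) \/ (p \/ ~p)) /\ ~(p -> (p -> ~p)) since d forces both conjuncts.

Yes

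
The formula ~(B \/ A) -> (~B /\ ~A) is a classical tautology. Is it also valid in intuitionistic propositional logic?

This is a constructively valid De Morgan direction (negated disjunction to conjunction of negations), which is intuitionistically derivable.
From ~(B \/ A): if B held then B \/ A would, contradiction — so ~B; similarly ~A.

Yes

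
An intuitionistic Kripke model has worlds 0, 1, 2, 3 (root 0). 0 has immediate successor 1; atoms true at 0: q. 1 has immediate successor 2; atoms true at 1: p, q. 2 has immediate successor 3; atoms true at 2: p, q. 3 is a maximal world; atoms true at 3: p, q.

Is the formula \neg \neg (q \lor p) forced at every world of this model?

0 \Vdash \neg \neg (q \lor p): no world accessible from 0 forces \neg (q \lor p).
Since the root 0 forces \neg \neg (q \lor p) and forcing is persistent (monotone upward), every world forces it.

Yes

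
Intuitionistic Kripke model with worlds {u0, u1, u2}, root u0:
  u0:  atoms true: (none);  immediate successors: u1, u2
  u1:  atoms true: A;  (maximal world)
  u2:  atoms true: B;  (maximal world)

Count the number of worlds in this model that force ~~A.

u0: does not force it — u0 ||-/- ~~A since u2 is accessible from u0 and u2 ||- ~A.
u1: forces it.
u2: does not force it — u2 ||-/- ~~A since u2 is accessible from u2 and u2 ||- ~A.
Worlds forcing the formula: {u1}.

1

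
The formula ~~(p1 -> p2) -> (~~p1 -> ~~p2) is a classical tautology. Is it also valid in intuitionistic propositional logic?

This is the distribution of double negation over implication, which is intuitionistically derivable.
Assume ~~(p1 -> p2) and ~~p1; suppose ~p2. Then p1 -> p2 would give ~p1 (by contraposition), contradicting ~~p1; so ~(p1 -> p2), contradicting ~~(p1 -> p2). Hence ~~p2.

Yes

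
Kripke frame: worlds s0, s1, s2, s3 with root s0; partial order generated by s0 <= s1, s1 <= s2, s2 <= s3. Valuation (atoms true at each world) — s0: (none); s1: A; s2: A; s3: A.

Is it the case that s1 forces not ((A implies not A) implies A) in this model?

No

s1 does not force not ((A implies not A) implies A) since s1 is accessible from s1 and s1 forces (A implies not A) implies A.
s1 forces (A implies not A) implies A vacuously: no world accessible from s1 forces the antecedent A implies not A.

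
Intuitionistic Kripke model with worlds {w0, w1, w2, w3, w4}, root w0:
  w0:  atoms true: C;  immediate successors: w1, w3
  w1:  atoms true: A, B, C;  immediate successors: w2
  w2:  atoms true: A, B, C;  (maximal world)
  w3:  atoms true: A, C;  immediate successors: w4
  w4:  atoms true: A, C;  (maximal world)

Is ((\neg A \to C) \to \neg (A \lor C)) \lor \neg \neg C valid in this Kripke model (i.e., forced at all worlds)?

Yes

w0 \Vdash ((\neg A \to C) \to \neg (A \lor C)) \lor \neg \neg C via the disjunct \neg \neg C.
Since the root w0 forces ((\neg A \to C) \to \neg (A \lor C)) \lor \neg \neg C and forcing is persistent (monotone upward), every world forces it.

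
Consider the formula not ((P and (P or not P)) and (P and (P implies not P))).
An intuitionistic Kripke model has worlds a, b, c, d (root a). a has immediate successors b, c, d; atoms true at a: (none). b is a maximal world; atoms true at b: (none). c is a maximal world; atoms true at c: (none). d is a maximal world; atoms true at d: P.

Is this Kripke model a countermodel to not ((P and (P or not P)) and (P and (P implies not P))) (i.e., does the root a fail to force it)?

a forces not ((P and (P or not P)) and (P and (P implies not P))): no world accessible from a forces (P and (P or not P)) and (P and (P implies not P)).
So the root a forces not ((P and (P or not P)) and (P and (P implies not P))); the model is not a countermodel.

No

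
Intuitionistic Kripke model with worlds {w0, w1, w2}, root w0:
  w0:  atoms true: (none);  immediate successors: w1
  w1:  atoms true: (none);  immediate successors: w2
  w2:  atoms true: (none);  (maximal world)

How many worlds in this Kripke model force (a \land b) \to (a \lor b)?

w0: forces it.
w1: forces it.
w2: forces it.
Worlds forcing the formula: {w0, w1, w2}.

3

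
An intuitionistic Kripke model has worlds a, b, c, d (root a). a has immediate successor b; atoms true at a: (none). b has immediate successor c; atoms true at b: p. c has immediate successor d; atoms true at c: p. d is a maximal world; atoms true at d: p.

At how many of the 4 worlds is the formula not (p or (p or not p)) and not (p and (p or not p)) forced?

a: does not force it — a does not force not (p or (p or not p)) and not (p and (p or not p)) since a fails not (p or (p or not p)).
b: does not force it — b does not force not (p or (p or not p)) and not (p and (p or not p)) since b fails not (p or (p or not p)).
c: does not force it — c does not force not (p or (p or not p)) and not (p and (p or not p)) since c fails not (p or (p or not p)).
d: does not force it.
Worlds forcing the formula: { }.

0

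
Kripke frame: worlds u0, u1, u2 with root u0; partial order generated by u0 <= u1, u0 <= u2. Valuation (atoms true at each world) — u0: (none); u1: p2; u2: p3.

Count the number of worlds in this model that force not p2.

u0: does not force it — u0 does not force not p2 since u1 is accessible from u0 and u1 forces p2.
u1: does not force it — u1 does not force not p2 since u1 is accessible from u1 and u1 forces p2.
u2: forces it.
Worlds forcing the formula: {u2}.

1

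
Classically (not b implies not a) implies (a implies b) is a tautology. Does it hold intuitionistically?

This is the converse of contraposition, which is not intuitionistically valid.
A Kripke countermodel: worlds u0, u1; order generated by u0 <= u1; atoms true at each world — u0:{a}; u1:{a,b}.
u0 does not force (not b implies not a) implies (a implies b): already at u0 itself, u0 forces not b implies not a but u0 does not force a implies b.
u0 does not force a implies b: already at u0 itself, u0 forces a but u0 does not force b.
u0 lacks atom b, so u0 does not force b.
So the root u0 does not force the formula.

No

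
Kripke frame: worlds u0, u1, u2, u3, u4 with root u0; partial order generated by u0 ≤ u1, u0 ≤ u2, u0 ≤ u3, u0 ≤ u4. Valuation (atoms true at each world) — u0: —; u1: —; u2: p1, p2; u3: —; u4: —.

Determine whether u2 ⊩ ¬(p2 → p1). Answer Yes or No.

u2 ⊮ ¬(p2 → p1) since u2 is accessible from u2 and u2 ⊩ p2 → p1.
u2 ⊩ p2 → p1: every world accessible from u2 that forces p2 (namely u2) also forces p1.

No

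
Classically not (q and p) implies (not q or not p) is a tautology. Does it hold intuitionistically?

This is the constructively invalid direction of De Morgan's law for conjunction, which is not intuitionistically valid.
A Kripke countermodel: worlds w0, w1, w2; order generated by w0 <= w1, w0 <= w2; atoms true at each world — w0:{}; w1:{q}; w2:{p}.
w0 does not force not (q and p) implies (not q or not p): already at w0 itself, w0 forces not (q and p) but w0 does not force not q or not p.
w0 does not force not q or not p: neither disjunct is forced at w0.
w0 does not force not q since w1 is accessible from w0 and w1 forces q.
So the root w0 does not force the formula.

No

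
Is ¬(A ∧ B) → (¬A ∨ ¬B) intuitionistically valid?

No

This is the constructively invalid direction of De Morgan's law for conjunction, which is not intuitionistically valid.
A Kripke countermodel: worlds u0, u1, u2; order generated by u0 ≤ u1, u0 ≤ u2; atoms true at each world — u0:{}; u1:{A}; u2:{B}.
u0 ⊮ ¬(A ∧ B) → (¬A ∨ ¬B): already at u0 itself, u0 ⊩ ¬(A ∧ B) but u0 ⊮ ¬A ∨ ¬B.
u0 ⊮ ¬A ∨ ¬B: neither disjunct is forced at u0.
u0 ⊮ ¬A since u1 is accessible from u0 and u1 ⊩ A.
So the root u0 does not force the formula.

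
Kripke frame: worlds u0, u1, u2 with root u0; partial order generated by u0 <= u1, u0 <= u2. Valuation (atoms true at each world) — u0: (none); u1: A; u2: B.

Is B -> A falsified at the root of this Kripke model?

u0 ||-/- B -> A: at the accessible world u2, u2 ||- B but u2 ||-/- A.
u2 lacks atom A, so u2 ||-/- A.
So the root u0 does not force B -> A; the model is a countermodel.

Yes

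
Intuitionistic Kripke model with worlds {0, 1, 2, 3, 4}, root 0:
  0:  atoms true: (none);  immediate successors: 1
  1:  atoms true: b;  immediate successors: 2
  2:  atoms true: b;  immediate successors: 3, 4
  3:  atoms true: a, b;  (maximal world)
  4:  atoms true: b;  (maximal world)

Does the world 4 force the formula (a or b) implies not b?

No

4 does not force (a or b) implies not b: already at 4 itself, 4 forces a or b but 4 does not force not b.
4 does not force not b since 4 is accessible from 4 and 4 forces b.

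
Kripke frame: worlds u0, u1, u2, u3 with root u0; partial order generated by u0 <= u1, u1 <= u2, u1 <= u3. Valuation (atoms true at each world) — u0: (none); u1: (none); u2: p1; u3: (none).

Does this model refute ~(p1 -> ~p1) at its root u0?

u0 ||-/- ~(p1 -> ~p1) since u3 is accessible from u0 and u3 ||- p1 -> ~p1.
u3 ||- p1 -> ~p1 vacuously: no world accessible from u3 forces the antecedent p1.
So the root u0 does not force ~(p1 -> ~p1); the model is a countermodel.

Yes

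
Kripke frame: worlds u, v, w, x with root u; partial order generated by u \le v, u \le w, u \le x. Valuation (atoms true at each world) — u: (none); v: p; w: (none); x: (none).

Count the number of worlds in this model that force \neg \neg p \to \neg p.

2

u: does not force it — u \nVdash \neg \neg p \to \neg p: at the accessible world v, v \Vdash \neg \neg p but v \nVdash \neg p.
v: does not force it — v \nVdash \neg \neg p \to \neg p: already at v itself, v \Vdash \neg \neg p but v \nVdash \neg p.
w: forces it.
x: forces it.
Worlds forcing the formula: {w, x}.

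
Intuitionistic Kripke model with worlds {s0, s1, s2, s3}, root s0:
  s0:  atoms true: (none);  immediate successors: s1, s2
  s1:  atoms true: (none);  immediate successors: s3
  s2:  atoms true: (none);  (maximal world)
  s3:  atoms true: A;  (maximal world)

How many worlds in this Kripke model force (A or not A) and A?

1

s0: does not force it — s0 does not force (A or not A) and A since s0 fails A or not A.
s1: does not force it — s1 does not force (A or not A) and A since s1 fails A or not A.
s2: does not force it — s2 does not force (A or not A) and A since s2 fails A.
s3: forces it.
Worlds forcing the formula: {s3}.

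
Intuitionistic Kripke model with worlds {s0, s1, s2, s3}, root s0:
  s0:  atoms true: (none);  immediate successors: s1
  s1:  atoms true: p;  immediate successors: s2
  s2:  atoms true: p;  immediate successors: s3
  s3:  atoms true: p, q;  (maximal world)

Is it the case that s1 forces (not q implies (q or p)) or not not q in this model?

Yes

s1 forces (not q implies (q or p)) or not not q via the disjunct not q implies (q or p).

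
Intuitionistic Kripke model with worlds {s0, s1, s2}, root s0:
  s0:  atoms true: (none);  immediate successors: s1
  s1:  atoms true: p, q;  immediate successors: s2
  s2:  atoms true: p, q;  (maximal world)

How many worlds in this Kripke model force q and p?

s0: does not force it — s0 does not force q and p since s0 fails q.
s1: forces it.
s2: forces it.
Worlds forcing the formula: {s1, s2}.

2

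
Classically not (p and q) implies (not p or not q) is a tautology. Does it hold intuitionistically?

This is the constructively invalid direction of De Morgan's law for conjunction, which is not intuitionistically valid.
A Kripke countermodel: worlds w0, w1, w2; order generated by w0 <= w1, w0 <= w2; atoms true at each world — w0:{}; w1:{p}; w2:{q}.
w0 does not force not (p and q) implies (not p or not q): already at w0 itself, w0 forces not (p and q) but w0 does not force not p or not q.
w0 does not force not p or not q: neither disjunct is forced at w0.
w0 does not force not p since w1 is accessible from w0 and w1 forces p.
So the root w0 does not force the formula.

No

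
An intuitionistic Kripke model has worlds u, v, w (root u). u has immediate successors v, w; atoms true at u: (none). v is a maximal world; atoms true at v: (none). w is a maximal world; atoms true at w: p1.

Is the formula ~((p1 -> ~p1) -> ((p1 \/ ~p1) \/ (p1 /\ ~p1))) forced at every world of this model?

No

Not every world: u ||-/- ~((p1 -> ~p1) -> ((p1 \/ ~p1) \/ (p1 /\ ~p1))).
u ||-/- ~((p1 -> ~p1) -> ((p1 \/ ~p1) \/ (p1 /\ ~p1))) since u is accessible from u and u ||- (p1 -> ~p1) -> ((p1 \/ ~p1) \/ (p1 /\ ~p1)).
u ||- (p1 -> ~p1) -> ((p1 \/ ~p1) \/ (p1 /\ ~p1)): every world accessible from u that forces p1 -> ~p1 (namely v) also forces (p1 \/ ~p1) \/ (p1 /\ ~p1).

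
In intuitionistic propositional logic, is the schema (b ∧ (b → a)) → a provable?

Yes

This is modus ponens in implicational form, which is intuitionistically derivable.
If a world forces b and b → a, then applying the implication at that world (which is accessible from itself) gives a.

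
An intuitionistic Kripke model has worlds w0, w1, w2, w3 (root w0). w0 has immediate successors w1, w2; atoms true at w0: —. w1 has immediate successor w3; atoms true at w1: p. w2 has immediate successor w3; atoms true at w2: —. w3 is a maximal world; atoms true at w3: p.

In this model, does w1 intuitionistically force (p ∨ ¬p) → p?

w1 ⊩ (p ∨ ¬p) → p: every world accessible from w1 that forces p ∨ ¬p (namely w1, w3) also forces p.

Yes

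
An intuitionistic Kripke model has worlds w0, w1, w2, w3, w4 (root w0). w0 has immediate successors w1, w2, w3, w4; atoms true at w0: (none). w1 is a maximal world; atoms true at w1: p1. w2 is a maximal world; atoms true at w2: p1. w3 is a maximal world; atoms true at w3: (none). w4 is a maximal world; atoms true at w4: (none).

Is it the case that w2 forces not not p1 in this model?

w2 forces not not p1: no world accessible from w2 forces not p1.

Yes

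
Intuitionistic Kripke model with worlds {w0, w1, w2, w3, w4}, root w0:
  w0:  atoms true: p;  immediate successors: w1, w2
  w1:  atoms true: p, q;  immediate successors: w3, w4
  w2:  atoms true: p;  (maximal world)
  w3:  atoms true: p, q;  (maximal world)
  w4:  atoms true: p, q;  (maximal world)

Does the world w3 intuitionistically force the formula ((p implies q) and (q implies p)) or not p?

w3 forces ((p implies q) and (q implies p)) or not p via the disjunct (p implies q) and (q implies p).

Yes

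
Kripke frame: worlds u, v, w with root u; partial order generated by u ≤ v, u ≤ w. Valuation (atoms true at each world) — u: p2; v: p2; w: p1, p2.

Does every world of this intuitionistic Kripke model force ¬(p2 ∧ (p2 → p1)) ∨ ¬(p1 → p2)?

No

Not every world: u ⊮ ¬(p2 ∧ (p2 → p1)) ∨ ¬(p1 → p2).
u ⊮ ¬(p2 ∧ (p2 → p1)) ∨ ¬(p1 → p2): neither disjunct is forced at u.
u ⊮ ¬(p2 ∧ (p2 → p1)) since w is accessible from u and w ⊩ p2 ∧ (p2 → p1).
w ⊩ p2 ∧ (p2 → p1) since w forces both conjuncts.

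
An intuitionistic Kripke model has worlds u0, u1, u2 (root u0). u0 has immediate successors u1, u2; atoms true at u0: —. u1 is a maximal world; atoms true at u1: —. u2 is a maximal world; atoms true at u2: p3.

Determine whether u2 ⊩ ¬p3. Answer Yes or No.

No

u2 ⊮ ¬p3 since u2 is accessible from u2 and u2 ⊩ p3.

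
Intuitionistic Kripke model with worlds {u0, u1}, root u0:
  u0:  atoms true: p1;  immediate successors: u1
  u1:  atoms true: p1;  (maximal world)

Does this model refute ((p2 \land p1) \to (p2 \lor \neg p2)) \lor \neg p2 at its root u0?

u0 \Vdash ((p2 \land p1) \to (p2 \lor \neg p2)) \lor \neg p2 via the disjunct (p2 \land p1) \to (p2 \lor \neg p2).
So the root u0 forces ((p2 \land p1) \to (p2 \lor \neg p2)) \lor \neg p2; the model is not a countermodel.

No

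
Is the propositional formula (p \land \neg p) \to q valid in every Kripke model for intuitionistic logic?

This is an instance of ex falso quodlibet, which is intuitionistically derivable.
No world can force both p and \neg p, so the antecedent p \land \neg p is never forced and the implication holds vacuously at every world.

Yes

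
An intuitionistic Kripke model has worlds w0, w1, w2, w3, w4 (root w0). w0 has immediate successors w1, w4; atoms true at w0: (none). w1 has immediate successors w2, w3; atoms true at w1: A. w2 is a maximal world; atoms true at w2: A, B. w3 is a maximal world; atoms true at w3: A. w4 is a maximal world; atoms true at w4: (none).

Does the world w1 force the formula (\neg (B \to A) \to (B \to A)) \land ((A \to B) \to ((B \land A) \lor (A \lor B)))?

Yes

w1 \Vdash (\neg (B \to A) \to (B \to A)) \land ((A \to B) \to ((B \land A) \lor (A \lor B))) since w1 forces both conjuncts.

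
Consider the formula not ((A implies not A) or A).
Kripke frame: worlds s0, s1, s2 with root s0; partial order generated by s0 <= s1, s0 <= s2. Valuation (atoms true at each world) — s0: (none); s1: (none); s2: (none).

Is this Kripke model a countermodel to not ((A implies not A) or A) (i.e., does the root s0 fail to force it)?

s0 does not force not ((A implies not A) or A) since s0 is accessible from s0 and s0 forces (A implies not A) or A.
s0 forces (A implies not A) or A via the disjunct A implies not A.
So the root s0 does not force not ((A implies not A) or A); the model is a countermodel.

Yes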